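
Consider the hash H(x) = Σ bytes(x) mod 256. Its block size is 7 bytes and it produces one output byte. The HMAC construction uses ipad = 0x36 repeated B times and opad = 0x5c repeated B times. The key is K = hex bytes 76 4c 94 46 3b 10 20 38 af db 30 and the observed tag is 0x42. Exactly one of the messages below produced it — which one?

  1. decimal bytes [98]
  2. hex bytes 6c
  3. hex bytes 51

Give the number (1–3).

Key hex bytes 76 4c 94 46 3b 10 20 38 af db 30 is 11 bytes > B = 7, so hash it first: H(key) = f9, then zero-pad to 7 bytes: K' = f9 00 00 00 00 00 00.
K' ⊕ ipad = cf 36 36 36 36 36 36; K' ⊕ opad = a5 5c 5c 5c 5c 5c 5c.
m1: inner = H(cf 36 36 36 36 36 36 62) = 75; tag = H(a5 5c 5c 5c 5c 5c 5c 75) = 42 ← matches
m2: inner = H(cf 36 36 36 36 36 36 6c) = 7f; tag = H(a5 5c 5c 5c 5c 5c 5c 7f) = 4c
m3: inner = H(cf 36 36 36 36 36 36 51) = 64; tag = H(a5 5c 5c 5c 5c 5c 5c 64) = 31

1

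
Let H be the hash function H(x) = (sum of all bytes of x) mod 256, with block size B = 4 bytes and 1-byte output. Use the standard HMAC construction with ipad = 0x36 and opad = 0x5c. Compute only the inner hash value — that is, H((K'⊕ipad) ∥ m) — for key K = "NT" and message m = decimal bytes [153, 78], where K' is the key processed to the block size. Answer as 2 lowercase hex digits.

Key "NT" = 4e 54 is 2 bytes ≤ B = 4; zero-pad to 4 bytes: K' = 4e 54 00 00.
K' ⊕ ipad = 78 62 36 36.
Inner input = 78 62 36 36 ∥ 99 4e.
Inner hash: sum = 120+98+54+54+153+78 = 557; mod 256 = 45 → 2d.

2d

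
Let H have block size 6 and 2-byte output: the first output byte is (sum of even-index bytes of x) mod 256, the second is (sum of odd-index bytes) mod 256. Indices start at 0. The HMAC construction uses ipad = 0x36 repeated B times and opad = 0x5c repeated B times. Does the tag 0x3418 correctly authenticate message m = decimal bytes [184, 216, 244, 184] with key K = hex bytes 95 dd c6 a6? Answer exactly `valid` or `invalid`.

valid

Key hex bytes 95 dd c6 a6 is 4 bytes ≤ B = 6; zero-pad to 6 bytes: K' = 95 dd c6 a6 00 00.
K' ⊕ ipad = a3 eb f0 90 36 36; K' ⊕ opad = c9 81 9a fa 5c 5c.
Inner hash: even-index sum = 885 mod 256 = 117; odd-index sum = 833 mod 256 = 65 → 75 41.
Outer hash (recomputed tag): even-index sum = 564 mod 256 = 52; odd-index sum = 536 mod 256 = 24 → 34 18.
Recomputed tag = 3418; claimed = 3418 → match.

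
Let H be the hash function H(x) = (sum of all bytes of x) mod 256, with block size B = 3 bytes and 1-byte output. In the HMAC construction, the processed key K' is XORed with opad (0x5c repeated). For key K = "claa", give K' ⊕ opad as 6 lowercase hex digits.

cd5c5c

Key "claa" = 63 6c 61 61 is 4 bytes > B = 3, so hash it first: H(key) = 91, then zero-pad to 3 bytes: K' = 91 00 00.
XOR each byte with 0x5c: 91⊕5c=cd, 00⊕5c=5c, 00⊕5c=5c.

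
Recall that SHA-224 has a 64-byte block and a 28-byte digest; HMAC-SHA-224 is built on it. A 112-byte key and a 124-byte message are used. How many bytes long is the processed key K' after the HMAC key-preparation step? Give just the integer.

Key is 112 > 64 bytes, so it is hashed to 28 bytes then zero-padded to 64: |K'| = 64.

64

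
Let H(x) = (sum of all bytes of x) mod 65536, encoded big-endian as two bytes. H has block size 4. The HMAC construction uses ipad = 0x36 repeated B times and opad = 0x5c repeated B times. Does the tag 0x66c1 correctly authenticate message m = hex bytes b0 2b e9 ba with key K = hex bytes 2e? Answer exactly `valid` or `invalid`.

Key hex bytes 2e is 1 byte ≤ B = 4; zero-pad to 4 bytes: K' = 2e 00 00 00.
K' ⊕ ipad = 18 36 36 36; K' ⊕ opad = 72 5c 5c 5c.
Inner hash: sum = 24+54+54+54+176+43+233+186 = 824 → 03 38.
Outer hash (recomputed tag): sum = 114+92+92+92+3+56 = 449 → 01 c1.
Recomputed tag = 01c1; claimed = 66c1 → mismatch.

invalid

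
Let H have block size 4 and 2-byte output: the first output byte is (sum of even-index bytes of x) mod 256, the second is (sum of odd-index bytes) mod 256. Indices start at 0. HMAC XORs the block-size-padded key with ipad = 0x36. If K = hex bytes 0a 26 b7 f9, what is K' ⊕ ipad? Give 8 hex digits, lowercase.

Key hex bytes 0a 26 b7 f9 is exactly B = 4 bytes: K' = 0a 26 b7 f9.
XOR each byte with 0x36: 0a⊕36=3c, 26⊕36=10, b7⊕36=81, f9⊕36=cf.

3c1081cf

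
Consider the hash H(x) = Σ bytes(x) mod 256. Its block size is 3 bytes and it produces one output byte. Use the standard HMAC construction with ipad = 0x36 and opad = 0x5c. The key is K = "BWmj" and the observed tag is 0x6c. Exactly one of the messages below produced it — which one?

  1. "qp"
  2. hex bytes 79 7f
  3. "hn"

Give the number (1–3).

Key "BWmj" = 42 57 6d 6a is 4 bytes > B = 3, so hash it first: H(key) = 70, then zero-pad to 3 bytes: K' = 70 00 00.
K' ⊕ ipad = 46 36 36; K' ⊕ opad = 2c 5c 5c.
m1: inner = H(46 36 36 71 70) = 93; tag = H(2c 5c 5c 93) = 77
m2: inner = H(46 36 36 79 7f) = aa; tag = H(2c 5c 5c aa) = 8e
m3: inner = H(46 36 36 68 6e) = 88; tag = H(2c 5c 5c 88) = 6c ← matches

3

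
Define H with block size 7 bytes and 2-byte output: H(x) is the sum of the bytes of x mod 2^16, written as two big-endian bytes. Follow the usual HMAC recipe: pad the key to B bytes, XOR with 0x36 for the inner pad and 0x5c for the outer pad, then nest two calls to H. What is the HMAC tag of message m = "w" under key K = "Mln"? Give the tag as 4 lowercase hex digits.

Key "Mln" = 4d 6c 6e is 3 bytes ≤ B = 7; zero-pad to 7 bytes: K' = 4d 6c 6e 00 00 00 00.
K' ⊕ ipad = 7b 5a 58 36 36 36 36.  K' ⊕ opad = 11 30 32 5c 5c 5c 5c.
Inner input = (K'⊕ipad) ∥ m = 7b 5a 58 36 36 36 36 ∥ 77.
Inner hash: sum = 123+90+88+54+54+54+54+119 = 636 → 02 7c.
Outer input = (K'⊕opad) ∥ inner = 11 30 32 5c 5c 5c 5c ∥ 02 7c.
Outer hash (tag): sum = 17+48+50+92+92+92+92+2+124 = 609 → 02 61.

0261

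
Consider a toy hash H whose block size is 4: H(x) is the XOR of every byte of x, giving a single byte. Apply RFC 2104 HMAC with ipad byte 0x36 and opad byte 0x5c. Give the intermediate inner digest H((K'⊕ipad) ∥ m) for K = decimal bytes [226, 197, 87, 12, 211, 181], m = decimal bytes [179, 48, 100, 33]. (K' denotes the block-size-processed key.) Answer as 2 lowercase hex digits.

dc

Key decimal bytes [226, 197, 87, 12, 211, 181] = e2 c5 57 0c d3 b5 is 6 bytes > B = 4, so hash it first: H(key) = 1a, then zero-pad to 4 bytes: K' = 1a 00 00 00.
K' ⊕ ipad = 2c 36 36 36.
Inner input = 2c 36 36 36 ∥ b3 30 64 21.
Inner hash: XOR 2c⊕36⊕36⊕36⊕b3⊕30⊕64⊕21 = dc.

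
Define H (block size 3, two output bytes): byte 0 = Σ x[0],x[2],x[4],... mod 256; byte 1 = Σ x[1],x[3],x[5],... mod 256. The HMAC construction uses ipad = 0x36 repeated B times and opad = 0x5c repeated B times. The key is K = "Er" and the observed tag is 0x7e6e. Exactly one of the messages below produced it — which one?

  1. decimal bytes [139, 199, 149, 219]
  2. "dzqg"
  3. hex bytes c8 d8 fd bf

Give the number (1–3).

Key "Er" = 45 72 is 2 bytes ≤ B = 3; zero-pad to 3 bytes: K' = 45 72 00.
K' ⊕ ipad = 73 44 36; K' ⊕ opad = 19 2e 5c.
m1: inner = H(73 44 36 8b c7 95 db) = 4b 64; tag = H(19 2e 5c 4b 64) = d979
m2: inner = H(73 44 36 64 7a 71 67) = 8a 19; tag = H(19 2e 5c 8a 19) = 8eb8
m3: inner = H(73 44 36 c8 d8 fd bf) = 40 09; tag = H(19 2e 5c 40 09) = 7e6e ← matches

3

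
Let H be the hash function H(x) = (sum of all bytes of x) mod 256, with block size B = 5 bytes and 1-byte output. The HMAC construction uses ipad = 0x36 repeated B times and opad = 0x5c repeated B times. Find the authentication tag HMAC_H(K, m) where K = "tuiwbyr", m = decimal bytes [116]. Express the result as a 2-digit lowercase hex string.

26

Key "tuiwbyr" = 74 75 69 77 62 79 72 is 7 bytes > B = 5, so hash it first: H(key) = 16, then zero-pad to 5 bytes: K' = 16 00 00 00 00.
K' ⊕ ipad = 20 36 36 36 36.  K' ⊕ opad = 4a 5c 5c 5c 5c.
Inner input = (K'⊕ipad) ∥ m = 20 36 36 36 36 ∥ 74.
Inner hash: sum = 32+54+54+54+54+116 = 364; mod 256 = 108 → 6c.
Outer input = (K'⊕opad) ∥ inner = 4a 5c 5c 5c 5c ∥ 6c.
Outer hash (tag): sum = 74+92+92+92+92+108 = 550; mod 256 = 38 → 26.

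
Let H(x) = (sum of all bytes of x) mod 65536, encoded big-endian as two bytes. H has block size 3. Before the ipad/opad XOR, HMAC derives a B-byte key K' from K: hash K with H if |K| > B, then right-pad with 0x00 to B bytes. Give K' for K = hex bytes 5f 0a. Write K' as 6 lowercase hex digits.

Key hex bytes 5f 0a is 2 bytes ≤ B = 3; zero-pad to 3 bytes: K' = 5f 0a 00.

5f0a00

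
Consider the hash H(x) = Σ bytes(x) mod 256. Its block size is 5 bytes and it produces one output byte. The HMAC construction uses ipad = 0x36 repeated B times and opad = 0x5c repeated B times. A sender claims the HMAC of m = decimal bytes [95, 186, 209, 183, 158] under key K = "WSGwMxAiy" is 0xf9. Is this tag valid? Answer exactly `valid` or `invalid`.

Key "WSGwMxAiy" = 57 53 47 77 4d 78 41 69 79 is 9 bytes > B = 5, so hash it first: H(key) = 50, then zero-pad to 5 bytes: K' = 50 00 00 00 00.
K' ⊕ ipad = 66 36 36 36 36; K' ⊕ opad = 0c 5c 5c 5c 5c.
Inner hash: sum = 102+54+54+54+54+95+186+209+183+158 = 1149; mod 256 = 125 → 7d.
Outer hash (recomputed tag): sum = 12+92+92+92+92+125 = 505; mod 256 = 249 → f9.
Recomputed tag = f9; claimed = f9 → match.

valid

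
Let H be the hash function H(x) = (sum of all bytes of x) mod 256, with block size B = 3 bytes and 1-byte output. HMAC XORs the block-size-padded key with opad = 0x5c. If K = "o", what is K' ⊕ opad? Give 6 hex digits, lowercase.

Key "o" = 6f is 1 byte ≤ B = 3; zero-pad to 3 bytes: K' = 6f 00 00.
XOR each byte with 0x5c: 6f⊕5c=33, 00⊕5c=5c, 00⊕5c=5c.

335c5c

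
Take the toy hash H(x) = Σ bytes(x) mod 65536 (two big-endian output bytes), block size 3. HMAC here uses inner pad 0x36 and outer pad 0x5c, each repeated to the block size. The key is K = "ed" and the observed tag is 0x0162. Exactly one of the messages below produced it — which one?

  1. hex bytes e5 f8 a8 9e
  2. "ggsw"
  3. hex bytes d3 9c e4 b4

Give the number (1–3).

Key "ed" = 65 64 is 2 bytes ≤ B = 3; zero-pad to 3 bytes: K' = 65 64 00.
K' ⊕ ipad = 53 52 36; K' ⊕ opad = 39 38 5c.
m1: inner = H(53 52 36 e5 f8 a8 9e) = 03 fe; tag = H(39 38 5c 03 fe) = 01ce
m2: inner = H(53 52 36 67 67 73 77) = 02 93; tag = H(39 38 5c 02 93) = 0162 ← matches
m3: inner = H(53 52 36 d3 9c e4 b4) = 03 e2; tag = H(39 38 5c 03 e2) = 01b2

2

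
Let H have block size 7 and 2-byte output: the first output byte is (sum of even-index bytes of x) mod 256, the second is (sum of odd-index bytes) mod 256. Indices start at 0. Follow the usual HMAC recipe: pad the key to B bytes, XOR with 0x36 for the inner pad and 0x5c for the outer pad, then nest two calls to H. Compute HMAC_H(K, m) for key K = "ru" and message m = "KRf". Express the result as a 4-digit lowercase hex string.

a219

Key "ru" = 72 75 is 2 bytes ≤ B = 7; zero-pad to 7 bytes: K' = 72 75 00 00 00 00 00.
K' ⊕ ipad = 44 43 36 36 36 36 36.  K' ⊕ opad = 2e 29 5c 5c 5c 5c 5c.
Inner input = (K'⊕ipad) ∥ m = 44 43 36 36 36 36 36 ∥ 4b 52 66.
Inner hash: even-index sum = 312 mod 256 = 56; odd-index sum = 352 mod 256 = 96 → 38 60.
Outer input = (K'⊕opad) ∥ inner = 2e 29 5c 5c 5c 5c 5c ∥ 38 60.
Outer hash (tag): even-index sum = 418 mod 256 = 162; odd-index sum = 281 mod 256 = 25 → a2 19.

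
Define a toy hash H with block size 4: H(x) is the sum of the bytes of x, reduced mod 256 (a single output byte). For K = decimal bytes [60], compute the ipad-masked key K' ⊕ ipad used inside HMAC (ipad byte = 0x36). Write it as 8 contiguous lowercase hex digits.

Key decimal bytes [60] = 3c is 1 byte ≤ B = 4; zero-pad to 4 bytes: K' = 3c 00 00 00.
XOR each byte with 0x36: 3c⊕36=0a, 00⊕36=36, 00⊕36=36, 00⊕36=36.

0a363636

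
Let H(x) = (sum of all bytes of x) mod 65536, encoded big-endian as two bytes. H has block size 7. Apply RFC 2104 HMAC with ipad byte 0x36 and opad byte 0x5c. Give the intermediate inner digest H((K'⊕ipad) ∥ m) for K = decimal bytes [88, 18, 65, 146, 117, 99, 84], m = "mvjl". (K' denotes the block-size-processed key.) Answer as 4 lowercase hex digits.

Key decimal bytes [88, 18, 65, 146, 117, 99, 84] = 58 12 41 92 75 63 54 is exactly B = 7 bytes: K' = 58 12 41 92 75 63 54.
K' ⊕ ipad = 6e 24 77 a4 43 55 62.
Inner input = 6e 24 77 a4 43 55 62 ∥ 6d 76 6a 6c.
Inner hash: sum = 110+36+119+164+67+85+98+109+118+106+108 = 1120 → 04 60.

0460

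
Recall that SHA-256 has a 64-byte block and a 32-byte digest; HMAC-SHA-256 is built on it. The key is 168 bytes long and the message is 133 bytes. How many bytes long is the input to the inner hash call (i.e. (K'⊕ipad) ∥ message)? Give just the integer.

197

Key is 168 > 64 bytes, so it is hashed to 32 bytes then zero-padded to 64: |K'| = 64.
Inner input = (K'⊕ipad) ∥ m → 64 + 133 = 197 bytes.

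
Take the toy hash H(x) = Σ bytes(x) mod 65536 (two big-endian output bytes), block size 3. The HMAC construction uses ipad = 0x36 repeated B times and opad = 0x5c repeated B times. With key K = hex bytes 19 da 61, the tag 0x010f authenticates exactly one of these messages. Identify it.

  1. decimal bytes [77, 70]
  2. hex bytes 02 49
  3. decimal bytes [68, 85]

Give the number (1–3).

Key hex bytes 19 da 61 is exactly B = 3 bytes: K' = 19 da 61.
K' ⊕ ipad = 2f ec 57; K' ⊕ opad = 45 86 3d.
m1: inner = H(2f ec 57 4d 46) = 02 05; tag = H(45 86 3d 02 05) = 010f ← matches
m2: inner = H(2f ec 57 02 49) = 01 bd; tag = H(45 86 3d 01 bd) = 01c6
m3: inner = H(2f ec 57 44 55) = 02 0b; tag = H(45 86 3d 02 0b) = 0115

1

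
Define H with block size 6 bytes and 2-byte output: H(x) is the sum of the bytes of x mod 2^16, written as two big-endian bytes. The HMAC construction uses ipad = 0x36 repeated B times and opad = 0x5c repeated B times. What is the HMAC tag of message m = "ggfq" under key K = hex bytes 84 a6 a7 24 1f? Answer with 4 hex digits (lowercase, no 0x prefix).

04d0

Key hex bytes 84 a6 a7 24 1f is 5 bytes ≤ B = 6; zero-pad to 6 bytes: K' = 84 a6 a7 24 1f 00.
K' ⊕ ipad = b2 90 91 12 29 36.  K' ⊕ opad = d8 fa fb 78 43 5c.
Inner input = (K'⊕ipad) ∥ m = b2 90 91 12 29 36 ∥ 67 67 66 71.
Inner hash: sum = 178+144+145+18+41+54+103+103+102+113 = 1001 → 03 e9.
Outer input = (K'⊕opad) ∥ inner = d8 fa fb 78 43 5c ∥ 03 e9.
Outer hash (tag): sum = 216+250+251+120+67+92+3+233 = 1232 → 04 d0.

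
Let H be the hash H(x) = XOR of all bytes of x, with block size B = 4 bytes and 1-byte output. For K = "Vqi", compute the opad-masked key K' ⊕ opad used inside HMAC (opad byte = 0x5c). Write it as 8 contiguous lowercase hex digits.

0a2d355c

Key "Vqi" = 56 71 69 is 3 bytes ≤ B = 4; zero-pad to 4 bytes: K' = 56 71 69 00.
XOR each byte with 0x5c: 56⊕5c=0a, 71⊕5c=2d, 69⊕5c=35, 00⊕5c=5c.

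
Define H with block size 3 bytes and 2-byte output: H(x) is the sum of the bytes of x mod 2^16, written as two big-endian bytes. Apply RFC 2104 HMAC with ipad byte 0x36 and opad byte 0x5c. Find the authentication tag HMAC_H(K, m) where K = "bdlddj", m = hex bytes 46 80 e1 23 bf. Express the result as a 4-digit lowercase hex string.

013a

Key "bdlddj" = 62 64 6c 64 64 6a is 6 bytes > B = 3, so hash it first: H(key) = 02 64, then zero-pad to 3 bytes: K' = 02 64 00.
K' ⊕ ipad = 34 52 36.  K' ⊕ opad = 5e 38 5c.
Inner input = (K'⊕ipad) ∥ m = 34 52 36 ∥ 46 80 e1 23 bf.
Inner hash: sum = 52+82+54+70+128+225+35+191 = 837 → 03 45.
Outer input = (K'⊕opad) ∥ inner = 5e 38 5c ∥ 03 45.
Outer hash (tag): sum = 94+56+92+3+69 = 314 → 01 3a.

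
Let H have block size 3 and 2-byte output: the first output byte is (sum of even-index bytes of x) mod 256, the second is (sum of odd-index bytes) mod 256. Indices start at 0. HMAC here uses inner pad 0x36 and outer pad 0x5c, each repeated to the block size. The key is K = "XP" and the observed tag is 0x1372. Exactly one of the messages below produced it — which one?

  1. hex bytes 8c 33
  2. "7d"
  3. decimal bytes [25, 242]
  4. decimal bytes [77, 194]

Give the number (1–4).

Key "XP" = 58 50 is 2 bytes ≤ B = 3; zero-pad to 3 bytes: K' = 58 50 00.
K' ⊕ ipad = 6e 66 36; K' ⊕ opad = 04 0c 5c.
m1: inner = H(6e 66 36 8c 33) = d7 f2; tag = H(04 0c 5c d7 f2) = 52e3
m2: inner = H(6e 66 36 37 64) = 08 9d; tag = H(04 0c 5c 08 9d) = fd14
m3: inner = H(6e 66 36 19 f2) = 96 7f; tag = H(04 0c 5c 96 7f) = dfa2
m4: inner = H(6e 66 36 4d c2) = 66 b3; tag = H(04 0c 5c 66 b3) = 1372 ← matches

4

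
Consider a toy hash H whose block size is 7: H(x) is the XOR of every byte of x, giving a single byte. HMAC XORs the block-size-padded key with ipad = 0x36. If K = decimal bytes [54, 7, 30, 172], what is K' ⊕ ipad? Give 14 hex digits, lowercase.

0031289a363636

Key decimal bytes [54, 7, 30, 172] = 36 07 1e ac is 4 bytes ≤ B = 7; zero-pad to 7 bytes: K' = 36 07 1e ac 00 00 00.
XOR each byte with 0x36: 36⊕36=00, 07⊕36=31, 1e⊕36=28, ac⊕36=9a, 00⊕36=36, 00⊕36=36, 00⊕36=36.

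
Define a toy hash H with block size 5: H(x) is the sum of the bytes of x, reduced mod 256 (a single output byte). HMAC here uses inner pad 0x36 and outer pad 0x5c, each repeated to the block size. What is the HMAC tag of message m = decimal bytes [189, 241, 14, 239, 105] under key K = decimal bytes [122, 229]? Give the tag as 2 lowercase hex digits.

c8

Key decimal bytes [122, 229] = 7a e5 is 2 bytes ≤ B = 5; zero-pad to 5 bytes: K' = 7a e5 00 00 00.
K' ⊕ ipad = 4c d3 36 36 36.  K' ⊕ opad = 26 b9 5c 5c 5c.
Inner input = (K'⊕ipad) ∥ m = 4c d3 36 36 36 ∥ bd f1 0e ef 69.
Inner hash: sum = 76+211+54+54+54+189+241+14+239+105 = 1237; mod 256 = 213 → d5.
Outer input = (K'⊕opad) ∥ inner = 26 b9 5c 5c 5c ∥ d5.
Outer hash (tag): sum = 38+185+92+92+92+213 = 712; mod 256 = 200 → c8.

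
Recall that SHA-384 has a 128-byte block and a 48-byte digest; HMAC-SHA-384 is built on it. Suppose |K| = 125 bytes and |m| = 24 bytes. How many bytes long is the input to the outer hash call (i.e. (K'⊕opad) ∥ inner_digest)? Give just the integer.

Key is 125 ≤ 128 bytes, zero-padded: |K'| = 128.
Outer input = (K'⊕opad) ∥ H(inner) → 128 + 48 = 176 bytes.

176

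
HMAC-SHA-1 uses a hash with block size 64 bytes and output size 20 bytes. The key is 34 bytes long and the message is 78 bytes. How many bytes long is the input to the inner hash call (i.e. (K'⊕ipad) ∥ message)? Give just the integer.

142

Key is 34 ≤ 64 bytes, zero-padded: |K'| = 64.
Inner input = (K'⊕ipad) ∥ m → 64 + 78 = 142 bytes.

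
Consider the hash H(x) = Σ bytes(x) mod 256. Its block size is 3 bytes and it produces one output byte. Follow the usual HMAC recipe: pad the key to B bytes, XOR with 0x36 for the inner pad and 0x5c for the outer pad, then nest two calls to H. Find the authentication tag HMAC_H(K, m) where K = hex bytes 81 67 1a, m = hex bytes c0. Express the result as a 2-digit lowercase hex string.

Key hex bytes 81 67 1a is exactly B = 3 bytes: K' = 81 67 1a.
K' ⊕ ipad = b7 51 2c.  K' ⊕ opad = dd 3b 46.
Inner input = (K'⊕ipad) ∥ m = b7 51 2c ∥ c0.
Inner hash: sum = 183+81+44+192 = 500; mod 256 = 244 → f4.
Outer input = (K'⊕opad) ∥ inner = dd 3b 46 ∥ f4.
Outer hash (tag): sum = 221+59+70+244 = 594; mod 256 = 82 → 52.

52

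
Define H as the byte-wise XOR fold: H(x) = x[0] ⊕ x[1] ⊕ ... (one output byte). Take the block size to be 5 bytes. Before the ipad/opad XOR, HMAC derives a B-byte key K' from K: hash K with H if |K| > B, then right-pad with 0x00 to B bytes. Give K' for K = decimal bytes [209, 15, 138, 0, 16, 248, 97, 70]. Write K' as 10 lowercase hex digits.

9b00000000

|K| = 8 > B = 5, so first hash the key.
H(K): XOR d1⊕0f⊕8a⊕00⊕10⊕f8⊕61⊕46 = 9b.
Zero-pad H(K) = 9b to 5 bytes: K' = 9b 00 00 00 00.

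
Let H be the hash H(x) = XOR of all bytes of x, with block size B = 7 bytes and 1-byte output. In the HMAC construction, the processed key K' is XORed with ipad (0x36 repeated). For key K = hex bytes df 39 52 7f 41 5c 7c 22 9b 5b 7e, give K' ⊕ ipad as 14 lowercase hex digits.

00363636363636

Key hex bytes df 39 52 7f 41 5c 7c 22 9b 5b 7e is 11 bytes > B = 7, so hash it first: H(key) = 36, then zero-pad to 7 bytes: K' = 36 00 00 00 00 00 00.
XOR each byte with 0x36: 36⊕36=00, 00⊕36=36, 00⊕36=36, 00⊕36=36, 00⊕36=36, 00⊕36=36, 00⊕36=36.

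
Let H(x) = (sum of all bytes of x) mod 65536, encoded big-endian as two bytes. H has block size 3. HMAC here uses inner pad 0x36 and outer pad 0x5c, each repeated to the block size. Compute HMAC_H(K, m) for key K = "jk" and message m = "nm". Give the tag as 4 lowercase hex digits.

Key "jk" = 6a 6b is 2 bytes ≤ B = 3; zero-pad to 3 bytes: K' = 6a 6b 00.
K' ⊕ ipad = 5c 5d 36.  K' ⊕ opad = 36 37 5c.
Inner input = (K'⊕ipad) ∥ m = 5c 5d 36 ∥ 6e 6d.
Inner hash: sum = 92+93+54+110+109 = 458 → 01 ca.
Outer input = (K'⊕opad) ∥ inner = 36 37 5c ∥ 01 ca.
Outer hash (tag): sum = 54+55+92+1+202 = 404 → 01 94.

0194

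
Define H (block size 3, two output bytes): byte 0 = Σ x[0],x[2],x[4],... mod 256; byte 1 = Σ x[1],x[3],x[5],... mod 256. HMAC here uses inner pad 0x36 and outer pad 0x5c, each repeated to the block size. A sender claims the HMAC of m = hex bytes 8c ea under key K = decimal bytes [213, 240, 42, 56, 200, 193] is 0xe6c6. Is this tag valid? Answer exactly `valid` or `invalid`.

invalid

Key decimal bytes [213, 240, 42, 56, 200, 193] = d5 f0 2a 38 c8 c1 is 6 bytes > B = 3, so hash it first: H(key) = c7 e9, then zero-pad to 3 bytes: K' = c7 e9 00.
K' ⊕ ipad = f1 df 36; K' ⊕ opad = 9b b5 5c.
Inner hash: even-index sum = 529 mod 256 = 17; odd-index sum = 363 mod 256 = 107 → 11 6b.
Outer hash (recomputed tag): even-index sum = 354 mod 256 = 98; odd-index sum = 198 mod 256 = 198 → 62 c6.
Recomputed tag = 62c6; claimed = e6c6 → mismatch.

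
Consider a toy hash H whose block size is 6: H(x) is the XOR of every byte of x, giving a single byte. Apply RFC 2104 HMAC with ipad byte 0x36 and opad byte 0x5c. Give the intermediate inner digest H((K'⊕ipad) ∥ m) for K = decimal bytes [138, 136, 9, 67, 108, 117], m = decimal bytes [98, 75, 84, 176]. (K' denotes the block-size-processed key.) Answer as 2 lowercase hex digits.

9c

Key decimal bytes [138, 136, 9, 67, 108, 117] = 8a 88 09 43 6c 75 is exactly B = 6 bytes: K' = 8a 88 09 43 6c 75.
K' ⊕ ipad = bc be 3f 75 5a 43.
Inner input = bc be 3f 75 5a 43 ∥ 62 4b 54 b0.
Inner hash: XOR bc⊕be⊕3f⊕75⊕5a⊕43⊕62⊕4b⊕54⊕b0 = 9c.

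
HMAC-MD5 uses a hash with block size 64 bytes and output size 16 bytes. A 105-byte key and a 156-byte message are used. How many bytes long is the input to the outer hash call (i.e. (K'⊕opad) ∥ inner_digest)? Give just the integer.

Key is 105 > 64 bytes, so it is hashed to 16 bytes then zero-padded to 64: |K'| = 64.
Outer input = (K'⊕opad) ∥ H(inner) → 64 + 16 = 80 bytes.

80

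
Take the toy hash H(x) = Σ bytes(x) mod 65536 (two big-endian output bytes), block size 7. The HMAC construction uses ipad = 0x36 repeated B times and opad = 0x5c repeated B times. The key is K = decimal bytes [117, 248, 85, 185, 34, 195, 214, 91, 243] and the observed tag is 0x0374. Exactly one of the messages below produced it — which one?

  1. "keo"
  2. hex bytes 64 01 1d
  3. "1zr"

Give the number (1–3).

2

Key decimal bytes [117, 248, 85, 185, 34, 195, 214, 91, 243] = 75 f8 55 b9 22 c3 d6 5b f3 is 9 bytes > B = 7, so hash it first: H(key) = 05 84, then zero-pad to 7 bytes: K' = 05 84 00 00 00 00 00.
K' ⊕ ipad = 33 b2 36 36 36 36 36; K' ⊕ opad = 59 d8 5c 5c 5c 5c 5c.
m1: inner = H(33 b2 36 36 36 36 36 6b 65 6f) = 03 32; tag = H(59 d8 5c 5c 5c 5c 5c 03 32) = 0332
m2: inner = H(33 b2 36 36 36 36 36 64 01 1d) = 02 75; tag = H(59 d8 5c 5c 5c 5c 5c 02 75) = 0374 ← matches
m3: inner = H(33 b2 36 36 36 36 36 31 7a 72) = 03 10; tag = H(59 d8 5c 5c 5c 5c 5c 03 10) = 0310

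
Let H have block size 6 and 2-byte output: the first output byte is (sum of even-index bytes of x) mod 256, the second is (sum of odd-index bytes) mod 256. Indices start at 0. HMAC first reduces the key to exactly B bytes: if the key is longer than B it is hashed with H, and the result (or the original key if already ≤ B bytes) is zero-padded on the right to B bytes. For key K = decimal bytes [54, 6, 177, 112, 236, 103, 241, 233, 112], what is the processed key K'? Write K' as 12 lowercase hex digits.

34c600000000

|K| = 9 > B = 6, so first hash the key.
H(K): even-index sum = 820 mod 256 = 52; odd-index sum = 454 mod 256 = 198 → 34 c6.
Zero-pad H(K) = 34 c6 to 6 bytes: K' = 34 c6 00 00 00 00.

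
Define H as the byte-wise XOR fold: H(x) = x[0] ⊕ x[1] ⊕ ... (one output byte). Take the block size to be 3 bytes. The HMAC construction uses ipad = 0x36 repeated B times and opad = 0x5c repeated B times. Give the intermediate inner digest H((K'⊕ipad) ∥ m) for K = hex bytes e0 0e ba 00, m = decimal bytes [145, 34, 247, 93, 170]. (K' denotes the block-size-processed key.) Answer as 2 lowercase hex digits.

Key hex bytes e0 0e ba 00 is 4 bytes > B = 3, so hash it first: H(key) = 54, then zero-pad to 3 bytes: K' = 54 00 00.
K' ⊕ ipad = 62 36 36.
Inner input = 62 36 36 ∥ 91 22 f7 5d aa.
Inner hash: XOR 62⊕36⊕36⊕91⊕22⊕f7⊕5d⊕aa = d1.

d1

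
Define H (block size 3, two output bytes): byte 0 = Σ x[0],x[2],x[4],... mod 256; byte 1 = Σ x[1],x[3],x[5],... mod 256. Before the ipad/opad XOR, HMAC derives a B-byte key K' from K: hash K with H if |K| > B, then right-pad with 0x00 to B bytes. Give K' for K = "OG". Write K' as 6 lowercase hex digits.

Key "OG" = 4f 47 is 2 bytes ≤ B = 3; zero-pad to 3 bytes: K' = 4f 47 00.

4f4700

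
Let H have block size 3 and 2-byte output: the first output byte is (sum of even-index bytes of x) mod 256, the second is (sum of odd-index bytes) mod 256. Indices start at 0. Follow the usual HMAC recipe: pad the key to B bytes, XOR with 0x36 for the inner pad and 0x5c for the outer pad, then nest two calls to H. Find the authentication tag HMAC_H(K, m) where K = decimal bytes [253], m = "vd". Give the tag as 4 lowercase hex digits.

Key decimal bytes [253] = fd is 1 byte ≤ B = 3; zero-pad to 3 bytes: K' = fd 00 00.
K' ⊕ ipad = cb 36 36.  K' ⊕ opad = a1 5c 5c.
Inner input = (K'⊕ipad) ∥ m = cb 36 36 ∥ 76 64.
Inner hash: even-index sum = 357 mod 256 = 101; odd-index sum = 172 mod 256 = 172 → 65 ac.
Outer input = (K'⊕opad) ∥ inner = a1 5c 5c ∥ 65 ac.
Outer hash (tag): even-index sum = 425 mod 256 = 169; odd-index sum = 193 mod 256 = 193 → a9 c1.

a9c1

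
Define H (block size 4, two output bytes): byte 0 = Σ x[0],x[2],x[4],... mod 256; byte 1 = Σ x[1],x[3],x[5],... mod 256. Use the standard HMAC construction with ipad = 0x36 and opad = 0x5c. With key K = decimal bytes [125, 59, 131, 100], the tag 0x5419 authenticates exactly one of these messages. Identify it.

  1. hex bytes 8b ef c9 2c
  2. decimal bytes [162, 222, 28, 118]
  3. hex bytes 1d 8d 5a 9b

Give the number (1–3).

Key decimal bytes [125, 59, 131, 100] = 7d 3b 83 64 is exactly B = 4 bytes: K' = 7d 3b 83 64.
K' ⊕ ipad = 4b 0d b5 52; K' ⊕ opad = 21 67 df 38.
m1: inner = H(4b 0d b5 52 8b ef c9 2c) = 54 7a; tag = H(21 67 df 38 54 7a) = 5419 ← matches
m2: inner = H(4b 0d b5 52 a2 de 1c 76) = be b3; tag = H(21 67 df 38 be b3) = be52
m3: inner = H(4b 0d b5 52 1d 8d 5a 9b) = 77 87; tag = H(21 67 df 38 77 87) = 7726

1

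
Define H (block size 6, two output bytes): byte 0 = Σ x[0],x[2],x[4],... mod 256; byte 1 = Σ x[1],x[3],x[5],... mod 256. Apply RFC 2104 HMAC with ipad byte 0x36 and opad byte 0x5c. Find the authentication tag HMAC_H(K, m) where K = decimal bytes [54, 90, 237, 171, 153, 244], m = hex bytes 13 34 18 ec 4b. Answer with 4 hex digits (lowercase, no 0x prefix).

e090

Key decimal bytes [54, 90, 237, 171, 153, 244] = 36 5a ed ab 99 f4 is exactly B = 6 bytes: K' = 36 5a ed ab 99 f4.
K' ⊕ ipad = 00 6c db 9d af c2.  K' ⊕ opad = 6a 06 b1 f7 c5 a8.
Inner input = (K'⊕ipad) ∥ m = 00 6c db 9d af c2 ∥ 13 34 18 ec 4b.
Inner hash: even-index sum = 512 mod 256 = 0; odd-index sum = 747 mod 256 = 235 → 00 eb.
Outer input = (K'⊕opad) ∥ inner = 6a 06 b1 f7 c5 a8 ∥ 00 eb.
Outer hash (tag): even-index sum = 480 mod 256 = 224; odd-index sum = 656 mod 256 = 144 → e0 90.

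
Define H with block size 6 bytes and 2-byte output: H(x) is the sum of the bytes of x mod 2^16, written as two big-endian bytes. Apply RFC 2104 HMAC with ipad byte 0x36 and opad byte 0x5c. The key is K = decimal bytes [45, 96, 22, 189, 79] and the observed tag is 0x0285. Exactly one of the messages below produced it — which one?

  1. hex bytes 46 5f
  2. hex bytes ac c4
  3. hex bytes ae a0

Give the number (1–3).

2

Key decimal bytes [45, 96, 22, 189, 79] = 2d 60 16 bd 4f is 5 bytes ≤ B = 6; zero-pad to 6 bytes: K' = 2d 60 16 bd 4f 00.
K' ⊕ ipad = 1b 56 20 8b 79 36; K' ⊕ opad = 71 3c 4a e1 13 5c.
m1: inner = H(1b 56 20 8b 79 36 46 5f) = 02 70; tag = H(71 3c 4a e1 13 5c 02 70) = 02b9
m2: inner = H(1b 56 20 8b 79 36 ac c4) = 03 3b; tag = H(71 3c 4a e1 13 5c 03 3b) = 0285 ← matches
m3: inner = H(1b 56 20 8b 79 36 ae a0) = 03 19; tag = H(71 3c 4a e1 13 5c 03 19) = 0263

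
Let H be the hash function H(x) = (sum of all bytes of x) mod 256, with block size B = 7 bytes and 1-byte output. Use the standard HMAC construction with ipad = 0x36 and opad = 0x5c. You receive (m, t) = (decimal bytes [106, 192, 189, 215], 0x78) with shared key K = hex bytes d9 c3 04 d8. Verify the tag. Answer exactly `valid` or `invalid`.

valid

Key hex bytes d9 c3 04 d8 is 4 bytes ≤ B = 7; zero-pad to 7 bytes: K' = d9 c3 04 d8 00 00 00.
K' ⊕ ipad = ef f5 32 ee 36 36 36; K' ⊕ opad = 85 9f 58 84 5c 5c 5c.
Inner hash: sum = 239+245+50+238+54+54+54+106+192+189+215 = 1636; mod 256 = 100 → 64.
Outer hash (recomputed tag): sum = 133+159+88+132+92+92+92+100 = 888; mod 256 = 120 → 78.
Recomputed tag = 78; claimed = 78 → match.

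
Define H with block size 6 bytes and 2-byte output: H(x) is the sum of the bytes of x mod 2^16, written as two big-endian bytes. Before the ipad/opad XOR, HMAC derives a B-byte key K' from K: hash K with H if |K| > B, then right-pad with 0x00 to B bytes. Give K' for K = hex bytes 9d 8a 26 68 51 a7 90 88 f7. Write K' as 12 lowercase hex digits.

|K| = 9 > B = 6, so first hash the key.
H(K): sum = 157+138+38+104+81+167+144+136+247 = 1212 → 04 bc.
Zero-pad H(K) = 04 bc to 6 bytes: K' = 04 bc 00 00 00 00.

04bc00000000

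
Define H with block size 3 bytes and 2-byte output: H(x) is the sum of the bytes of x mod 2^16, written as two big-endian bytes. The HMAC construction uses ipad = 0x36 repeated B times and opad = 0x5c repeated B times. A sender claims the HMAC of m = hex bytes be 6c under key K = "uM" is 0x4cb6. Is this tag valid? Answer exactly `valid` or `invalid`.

invalid

Key "uM" = 75 4d is 2 bytes ≤ B = 3; zero-pad to 3 bytes: K' = 75 4d 00.
K' ⊕ ipad = 43 7b 36; K' ⊕ opad = 29 11 5c.
Inner hash: sum = 67+123+54+190+108 = 542 → 02 1e.
Outer hash (recomputed tag): sum = 41+17+92+2+30 = 182 → 00 b6.
Recomputed tag = 00b6; claimed = 4cb6 → mismatch.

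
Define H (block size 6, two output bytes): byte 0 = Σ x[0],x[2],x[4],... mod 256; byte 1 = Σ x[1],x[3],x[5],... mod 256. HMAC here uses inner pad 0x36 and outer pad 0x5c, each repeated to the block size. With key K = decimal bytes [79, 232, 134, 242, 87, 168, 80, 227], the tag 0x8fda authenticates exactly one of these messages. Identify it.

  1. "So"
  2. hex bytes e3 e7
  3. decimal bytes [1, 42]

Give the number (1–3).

3

Key decimal bytes [79, 232, 134, 242, 87, 168, 80, 227] = 4f e8 86 f2 57 a8 50 e3 is 8 bytes > B = 6, so hash it first: H(key) = 7c 65, then zero-pad to 6 bytes: K' = 7c 65 00 00 00 00.
K' ⊕ ipad = 4a 53 36 36 36 36; K' ⊕ opad = 20 39 5c 5c 5c 5c.
m1: inner = H(4a 53 36 36 36 36 53 6f) = 09 2e; tag = H(20 39 5c 5c 5c 5c 09 2e) = e11f
m2: inner = H(4a 53 36 36 36 36 e3 e7) = 99 a6; tag = H(20 39 5c 5c 5c 5c 99 a6) = 7197
m3: inner = H(4a 53 36 36 36 36 01 2a) = b7 e9; tag = H(20 39 5c 5c 5c 5c b7 e9) = 8fda ← matches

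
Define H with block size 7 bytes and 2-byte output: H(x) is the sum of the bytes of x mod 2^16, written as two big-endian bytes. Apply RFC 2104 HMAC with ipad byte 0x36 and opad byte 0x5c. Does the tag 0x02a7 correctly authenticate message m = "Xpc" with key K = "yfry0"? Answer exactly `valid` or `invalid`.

Key "yfry0" = 79 66 72 79 30 is 5 bytes ≤ B = 7; zero-pad to 7 bytes: K' = 79 66 72 79 30 00 00.
K' ⊕ ipad = 4f 50 44 4f 06 36 36; K' ⊕ opad = 25 3a 2e 25 6c 5c 5c.
Inner hash: sum = 79+80+68+79+6+54+54+88+112+99 = 719 → 02 cf.
Outer hash (recomputed tag): sum = 37+58+46+37+108+92+92+2+207 = 679 → 02 a7.
Recomputed tag = 02a7; claimed = 02a7 → match.

valid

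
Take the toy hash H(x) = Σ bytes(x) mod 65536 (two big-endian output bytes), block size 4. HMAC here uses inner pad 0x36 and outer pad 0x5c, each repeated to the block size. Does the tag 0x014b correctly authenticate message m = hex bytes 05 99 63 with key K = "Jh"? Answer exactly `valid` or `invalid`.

Key "Jh" = 4a 68 is 2 bytes ≤ B = 4; zero-pad to 4 bytes: K' = 4a 68 00 00.
K' ⊕ ipad = 7c 5e 36 36; K' ⊕ opad = 16 34 5c 5c.
Inner hash: sum = 124+94+54+54+5+153+99 = 583 → 02 47.
Outer hash (recomputed tag): sum = 22+52+92+92+2+71 = 331 → 01 4b.
Recomputed tag = 014b; claimed = 014b → match.

valid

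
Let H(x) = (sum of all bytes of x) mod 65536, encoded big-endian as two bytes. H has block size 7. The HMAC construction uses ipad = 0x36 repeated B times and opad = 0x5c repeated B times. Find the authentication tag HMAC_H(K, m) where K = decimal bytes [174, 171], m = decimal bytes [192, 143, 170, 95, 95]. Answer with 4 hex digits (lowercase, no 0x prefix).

Key decimal bytes [174, 171] = ae ab is 2 bytes ≤ B = 7; zero-pad to 7 bytes: K' = ae ab 00 00 00 00 00.
K' ⊕ ipad = 98 9d 36 36 36 36 36.  K' ⊕ opad = f2 f7 5c 5c 5c 5c 5c.
Inner input = (K'⊕ipad) ∥ m = 98 9d 36 36 36 36 36 ∥ c0 8f aa 5f 5f.
Inner hash: sum = 152+157+54+54+54+54+54+192+143+170+95+95 = 1274 → 04 fa.
Outer input = (K'⊕opad) ∥ inner = f2 f7 5c 5c 5c 5c 5c ∥ 04 fa.
Outer hash (tag): sum = 242+247+92+92+92+92+92+4+250 = 1203 → 04 b3.

04b3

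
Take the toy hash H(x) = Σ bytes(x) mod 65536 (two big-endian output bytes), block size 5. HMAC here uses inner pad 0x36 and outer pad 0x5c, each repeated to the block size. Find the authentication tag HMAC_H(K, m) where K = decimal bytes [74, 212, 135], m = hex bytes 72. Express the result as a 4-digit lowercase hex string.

Key decimal bytes [74, 212, 135] = 4a d4 87 is 3 bytes ≤ B = 5; zero-pad to 5 bytes: K' = 4a d4 87 00 00.
K' ⊕ ipad = 7c e2 b1 36 36.  K' ⊕ opad = 16 88 db 5c 5c.
Inner input = (K'⊕ipad) ∥ m = 7c e2 b1 36 36 ∥ 72.
Inner hash: sum = 124+226+177+54+54+114 = 749 → 02 ed.
Outer input = (K'⊕opad) ∥ inner = 16 88 db 5c 5c ∥ 02 ed.
Outer hash (tag): sum = 22+136+219+92+92+2+237 = 800 → 03 20.

0320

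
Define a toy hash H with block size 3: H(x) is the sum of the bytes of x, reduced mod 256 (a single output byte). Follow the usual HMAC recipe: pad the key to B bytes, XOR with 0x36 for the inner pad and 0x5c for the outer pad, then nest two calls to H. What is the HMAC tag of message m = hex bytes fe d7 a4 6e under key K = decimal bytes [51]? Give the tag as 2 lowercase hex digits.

Key decimal bytes [51] = 33 is 1 byte ≤ B = 3; zero-pad to 3 bytes: K' = 33 00 00.
K' ⊕ ipad = 05 36 36.  K' ⊕ opad = 6f 5c 5c.
Inner input = (K'⊕ipad) ∥ m = 05 36 36 ∥ fe d7 a4 6e.
Inner hash: sum = 5+54+54+254+215+164+110 = 856; mod 256 = 88 → 58.
Outer input = (K'⊕opad) ∥ inner = 6f 5c 5c ∥ 58.
Outer hash (tag): sum = 111+92+92+88 = 383; mod 256 = 127 → 7f.

7f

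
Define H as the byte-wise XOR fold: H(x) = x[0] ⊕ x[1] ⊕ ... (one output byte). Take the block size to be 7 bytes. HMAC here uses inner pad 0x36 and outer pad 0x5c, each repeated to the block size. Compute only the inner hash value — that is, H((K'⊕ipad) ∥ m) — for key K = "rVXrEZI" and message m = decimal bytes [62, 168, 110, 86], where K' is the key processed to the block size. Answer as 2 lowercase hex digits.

Key "rVXrEZI" = 72 56 58 72 45 5a 49 is exactly B = 7 bytes: K' = 72 56 58 72 45 5a 49.
K' ⊕ ipad = 44 60 6e 44 73 6c 7f.
Inner input = 44 60 6e 44 73 6c 7f ∥ 3e a8 6e 56.
Inner hash: XOR 44⊕60⊕6e⊕44⊕73⊕6c⊕7f⊕3e⊕a8⊕6e⊕56 = c0.

c0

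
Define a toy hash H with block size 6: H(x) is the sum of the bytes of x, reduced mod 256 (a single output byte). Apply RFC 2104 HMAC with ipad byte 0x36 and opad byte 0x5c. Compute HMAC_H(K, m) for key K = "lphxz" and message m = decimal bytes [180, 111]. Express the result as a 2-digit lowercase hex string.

Key "lphxz" = 6c 70 68 78 7a is 5 bytes ≤ B = 6; zero-pad to 6 bytes: K' = 6c 70 68 78 7a 00.
K' ⊕ ipad = 5a 46 5e 4e 4c 36.  K' ⊕ opad = 30 2c 34 24 26 5c.
Inner input = (K'⊕ipad) ∥ m = 5a 46 5e 4e 4c 36 ∥ b4 6f.
Inner hash: sum = 90+70+94+78+76+54+180+111 = 753; mod 256 = 241 → f1.
Outer input = (K'⊕opad) ∥ inner = 30 2c 34 24 26 5c ∥ f1.
Outer hash (tag): sum = 48+44+52+36+38+92+241 = 551; mod 256 = 39 → 27.

27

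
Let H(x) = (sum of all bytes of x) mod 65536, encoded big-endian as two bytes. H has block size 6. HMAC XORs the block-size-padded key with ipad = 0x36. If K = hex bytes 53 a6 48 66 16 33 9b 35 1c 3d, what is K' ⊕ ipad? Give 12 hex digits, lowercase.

Key hex bytes 53 a6 48 66 16 33 9b 35 1c 3d is 10 bytes > B = 6, so hash it first: H(key) = 03 19, then zero-pad to 6 bytes: K' = 03 19 00 00 00 00.
XOR each byte with 0x36: 03⊕36=35, 19⊕36=2f, 00⊕36=36, 00⊕36=36, 00⊕36=36, 00⊕36=36.

352f36363636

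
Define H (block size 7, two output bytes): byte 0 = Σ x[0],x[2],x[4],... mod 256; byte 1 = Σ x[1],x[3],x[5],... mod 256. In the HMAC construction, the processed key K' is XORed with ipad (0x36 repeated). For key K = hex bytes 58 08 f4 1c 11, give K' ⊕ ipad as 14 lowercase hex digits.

6e3ec22a273636

Key hex bytes 58 08 f4 1c 11 is 5 bytes ≤ B = 7; zero-pad to 7 bytes: K' = 58 08 f4 1c 11 00 00.
XOR each byte with 0x36: 58⊕36=6e, 08⊕36=3e, f4⊕36=c2, 1c⊕36=2a, 11⊕36=27, 00⊕36=36, 00⊕36=36.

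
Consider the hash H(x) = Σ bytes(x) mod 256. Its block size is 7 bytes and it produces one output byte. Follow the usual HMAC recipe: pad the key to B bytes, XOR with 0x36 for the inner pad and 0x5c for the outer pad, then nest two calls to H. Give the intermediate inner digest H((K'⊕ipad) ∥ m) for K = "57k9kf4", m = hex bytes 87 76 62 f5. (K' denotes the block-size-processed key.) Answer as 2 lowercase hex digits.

73

Key "57k9kf4" = 35 37 6b 39 6b 66 34 is exactly B = 7 bytes: K' = 35 37 6b 39 6b 66 34.
K' ⊕ ipad = 03 01 5d 0f 5d 50 02.
Inner input = 03 01 5d 0f 5d 50 02 ∥ 87 76 62 f5.
Inner hash: sum = 3+1+93+15+93+80+2+135+118+98+245 = 883; mod 256 = 115 → 73.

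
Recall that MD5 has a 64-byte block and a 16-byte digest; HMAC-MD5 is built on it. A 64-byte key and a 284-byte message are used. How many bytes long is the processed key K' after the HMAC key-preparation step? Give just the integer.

Key is 64 ≤ 64 bytes, zero-padded: |K'| = 64.

64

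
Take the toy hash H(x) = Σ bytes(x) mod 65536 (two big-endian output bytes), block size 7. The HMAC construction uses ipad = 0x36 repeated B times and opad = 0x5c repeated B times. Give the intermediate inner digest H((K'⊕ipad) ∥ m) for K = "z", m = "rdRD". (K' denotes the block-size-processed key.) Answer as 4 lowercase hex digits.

02fc

Key "z" = 7a is 1 byte ≤ B = 7; zero-pad to 7 bytes: K' = 7a 00 00 00 00 00 00.
K' ⊕ ipad = 4c 36 36 36 36 36 36.
Inner input = 4c 36 36 36 36 36 36 ∥ 72 64 52 44.
Inner hash: sum = 76+54+54+54+54+54+54+114+100+82+68 = 764 → 02 fc.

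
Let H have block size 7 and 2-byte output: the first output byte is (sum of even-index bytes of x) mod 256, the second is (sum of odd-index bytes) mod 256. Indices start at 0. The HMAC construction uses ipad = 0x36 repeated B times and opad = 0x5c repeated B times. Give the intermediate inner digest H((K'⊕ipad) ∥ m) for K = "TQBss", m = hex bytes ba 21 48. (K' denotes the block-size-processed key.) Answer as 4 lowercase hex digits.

Key "TQBss" = 54 51 42 73 73 is 5 bytes ≤ B = 7; zero-pad to 7 bytes: K' = 54 51 42 73 73 00 00.
K' ⊕ ipad = 62 67 74 45 45 36 36.
Inner input = 62 67 74 45 45 36 36 ∥ ba 21 48.
Inner hash: even-index sum = 370 mod 256 = 114; odd-index sum = 484 mod 256 = 228 → 72 e4.

72e4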